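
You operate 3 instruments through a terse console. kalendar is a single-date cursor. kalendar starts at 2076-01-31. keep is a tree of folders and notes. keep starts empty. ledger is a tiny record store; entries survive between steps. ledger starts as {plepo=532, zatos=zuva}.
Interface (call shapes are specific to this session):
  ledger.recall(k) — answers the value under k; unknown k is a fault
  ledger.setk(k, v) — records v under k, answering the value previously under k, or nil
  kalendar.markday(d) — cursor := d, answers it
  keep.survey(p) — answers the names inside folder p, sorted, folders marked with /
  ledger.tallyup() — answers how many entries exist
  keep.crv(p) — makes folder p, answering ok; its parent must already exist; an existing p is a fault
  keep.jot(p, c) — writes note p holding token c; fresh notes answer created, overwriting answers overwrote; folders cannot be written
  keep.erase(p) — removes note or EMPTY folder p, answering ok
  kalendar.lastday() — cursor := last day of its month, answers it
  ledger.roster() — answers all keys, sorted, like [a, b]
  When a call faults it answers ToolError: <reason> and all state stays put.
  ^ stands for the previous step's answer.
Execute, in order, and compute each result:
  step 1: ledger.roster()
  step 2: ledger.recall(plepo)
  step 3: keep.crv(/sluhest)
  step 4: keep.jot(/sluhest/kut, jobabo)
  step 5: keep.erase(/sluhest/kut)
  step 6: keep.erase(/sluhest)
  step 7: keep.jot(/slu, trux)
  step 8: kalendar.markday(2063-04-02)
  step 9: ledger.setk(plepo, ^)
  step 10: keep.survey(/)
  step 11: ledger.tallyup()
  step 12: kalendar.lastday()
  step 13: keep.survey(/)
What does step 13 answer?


>>> roster
= [plepo, zatos]
>>> recall k→plepo
= 532
>>> crv p→/sluhest
= ok
>>> jot p→/sluhest/kut c→jobabo
= created
>>> erase p→/sluhest/kut
= ok
>>> erase p→/sluhest
= ok
>>> jot p→/slu c→trux
= created
>>> markday d→2063-04-02
= 2063-04-02
>>> setk k→plepo v→^
= 532
>>> survey p→/
= [slu]
>>> tallyup
= 2
>>> lastday
= 2063-04-30
>>> survey p→/
= [slu]

Answer: [slu]


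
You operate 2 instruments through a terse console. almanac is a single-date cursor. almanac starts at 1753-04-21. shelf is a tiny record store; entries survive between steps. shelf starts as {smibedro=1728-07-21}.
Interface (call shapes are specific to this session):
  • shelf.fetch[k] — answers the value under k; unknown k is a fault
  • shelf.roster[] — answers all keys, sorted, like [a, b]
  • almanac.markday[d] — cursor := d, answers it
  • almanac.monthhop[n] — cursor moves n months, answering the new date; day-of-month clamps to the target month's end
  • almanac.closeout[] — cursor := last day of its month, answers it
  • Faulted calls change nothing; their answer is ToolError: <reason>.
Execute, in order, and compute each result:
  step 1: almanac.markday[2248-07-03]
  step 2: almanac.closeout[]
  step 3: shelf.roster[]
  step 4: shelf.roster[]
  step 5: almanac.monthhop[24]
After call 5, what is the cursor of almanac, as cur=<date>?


# almanac.markday(d: 2248-07-03) => 2248-07-03
# almanac.closeout() => 2248-07-31
# shelf.roster() => [smibedro]
# shelf.roster() => [smibedro]
# almanac.monthhop(n: 24) => 2250-07-31

Answer: cur=2250-07-31


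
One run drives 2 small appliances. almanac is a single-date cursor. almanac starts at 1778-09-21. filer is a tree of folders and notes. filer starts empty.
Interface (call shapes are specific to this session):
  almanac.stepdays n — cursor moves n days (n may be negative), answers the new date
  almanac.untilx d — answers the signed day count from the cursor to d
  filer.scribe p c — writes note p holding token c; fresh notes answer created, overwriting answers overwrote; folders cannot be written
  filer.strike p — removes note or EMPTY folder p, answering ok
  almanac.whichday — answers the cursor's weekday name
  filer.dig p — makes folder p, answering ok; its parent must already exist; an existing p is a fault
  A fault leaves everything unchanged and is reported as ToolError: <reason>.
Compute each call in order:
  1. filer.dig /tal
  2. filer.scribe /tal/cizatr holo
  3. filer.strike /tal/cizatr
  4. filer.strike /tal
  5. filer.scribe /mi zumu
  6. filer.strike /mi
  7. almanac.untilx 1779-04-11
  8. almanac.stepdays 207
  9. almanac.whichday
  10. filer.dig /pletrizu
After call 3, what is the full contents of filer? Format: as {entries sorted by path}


Answer: {tal/}

Derivation:
Do: dig[p: /tal]
See: ok
Do: scribe[p: /tal/cizatr; c: holo]
See: created
Do: strike[p: /tal/cizatr]
See: ok
Do: strike[p: /tal]
See: ok
Do: scribe[p: /mi; c: zumu]
See: created
Do: strike[p: /mi]
See: ok
Do: untilx[d: 1779-04-11]
See: 202
Do: stepdays[n: 207]
See: 1779-04-16
Do: whichday[]
See: Friday
Do: dig[p: /pletrizu]
See: ok


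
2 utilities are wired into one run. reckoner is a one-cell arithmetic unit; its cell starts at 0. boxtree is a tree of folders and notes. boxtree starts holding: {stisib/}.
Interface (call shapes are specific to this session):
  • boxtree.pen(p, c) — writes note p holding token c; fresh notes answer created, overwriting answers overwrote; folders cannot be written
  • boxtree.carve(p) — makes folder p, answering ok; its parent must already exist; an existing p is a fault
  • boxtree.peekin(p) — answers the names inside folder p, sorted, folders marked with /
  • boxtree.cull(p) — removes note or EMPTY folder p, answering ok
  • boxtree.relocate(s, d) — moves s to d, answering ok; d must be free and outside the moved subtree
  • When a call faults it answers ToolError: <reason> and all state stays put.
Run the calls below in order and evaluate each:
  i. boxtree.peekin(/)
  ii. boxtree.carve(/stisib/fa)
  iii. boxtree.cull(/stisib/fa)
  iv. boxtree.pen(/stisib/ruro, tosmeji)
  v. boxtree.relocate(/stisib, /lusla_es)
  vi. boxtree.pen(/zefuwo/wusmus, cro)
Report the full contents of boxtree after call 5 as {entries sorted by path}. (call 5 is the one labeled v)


Answer: {lusla_es/, lusla_es/ruro=tosmeji}

Derivation:
I invoke boxtree.peekin with /, — result: [stisib/].
I run boxtree.carve with /stisib/fa, yielding ok.
I invoke boxtree.cull with /stisib/fa: ok.
I call boxtree.pen with /stisib/ruro, tosmeji, which returns created.
Next I call boxtree.relocate with /stisib, /lusla_es, and observe ok.
I use boxtree.pen with /zefuwo/wusmus, cro, which returns ToolError: no parent.


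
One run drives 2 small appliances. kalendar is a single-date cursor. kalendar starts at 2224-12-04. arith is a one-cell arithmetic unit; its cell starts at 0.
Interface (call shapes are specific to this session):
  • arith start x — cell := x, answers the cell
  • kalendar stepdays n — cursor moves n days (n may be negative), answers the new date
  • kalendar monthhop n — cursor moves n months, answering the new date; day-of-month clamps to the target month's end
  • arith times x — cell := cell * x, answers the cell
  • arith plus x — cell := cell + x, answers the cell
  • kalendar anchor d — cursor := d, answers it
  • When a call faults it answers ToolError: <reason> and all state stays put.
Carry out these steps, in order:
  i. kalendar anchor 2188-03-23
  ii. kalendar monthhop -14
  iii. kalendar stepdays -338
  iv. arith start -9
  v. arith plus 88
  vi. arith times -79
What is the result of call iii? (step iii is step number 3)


Answer: 2186-02-19

Derivation:
→ kalendar anchor(d='2188-03-23')
← 2188-03-23
→ kalendar monthhop(n='-14')
← 2187-01-23
→ kalendar stepdays(n='-338')
← 2186-02-19
→ arith start(x='-9')
← -9
→ arith plus(x='88')
← 79
→ arith times(x='-79')
← -6241


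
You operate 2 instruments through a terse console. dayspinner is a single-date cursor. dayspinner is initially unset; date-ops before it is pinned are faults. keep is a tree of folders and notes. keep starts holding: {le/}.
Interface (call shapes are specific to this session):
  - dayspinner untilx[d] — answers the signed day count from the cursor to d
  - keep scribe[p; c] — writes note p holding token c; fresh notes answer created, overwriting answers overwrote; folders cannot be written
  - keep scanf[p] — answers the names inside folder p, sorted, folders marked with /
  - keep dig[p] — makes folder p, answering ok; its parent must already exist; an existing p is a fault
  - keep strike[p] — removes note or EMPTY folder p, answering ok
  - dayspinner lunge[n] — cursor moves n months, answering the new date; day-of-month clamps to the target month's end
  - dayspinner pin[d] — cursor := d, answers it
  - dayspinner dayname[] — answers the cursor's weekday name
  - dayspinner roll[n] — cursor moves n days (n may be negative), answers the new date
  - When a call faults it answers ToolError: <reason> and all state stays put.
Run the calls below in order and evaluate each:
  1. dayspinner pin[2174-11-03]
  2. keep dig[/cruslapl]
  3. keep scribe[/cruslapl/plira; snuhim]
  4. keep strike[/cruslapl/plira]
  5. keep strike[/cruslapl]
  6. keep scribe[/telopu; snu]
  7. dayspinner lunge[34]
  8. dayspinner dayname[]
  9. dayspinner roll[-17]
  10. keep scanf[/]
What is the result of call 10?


CALL dayspinner pin[2174-11-03]
RET  2174-11-03
CALL keep dig[/cruslapl]
RET  ok
CALL keep scribe[/cruslapl/plira; snuhim]
RET  created
CALL keep strike[/cruslapl/plira]
RET  ok
CALL keep strike[/cruslapl]
RET  ok
CALL keep scribe[/telopu; snu]
RET  created
CALL dayspinner lunge[34]
RET  2177-09-03
CALL dayspinner dayname[]
RET  Wednesday
CALL dayspinner roll[-17]
RET  2177-08-17
CALL keep scanf[/]
RET  [le/, telopu]

Answer: [le/, telopu]


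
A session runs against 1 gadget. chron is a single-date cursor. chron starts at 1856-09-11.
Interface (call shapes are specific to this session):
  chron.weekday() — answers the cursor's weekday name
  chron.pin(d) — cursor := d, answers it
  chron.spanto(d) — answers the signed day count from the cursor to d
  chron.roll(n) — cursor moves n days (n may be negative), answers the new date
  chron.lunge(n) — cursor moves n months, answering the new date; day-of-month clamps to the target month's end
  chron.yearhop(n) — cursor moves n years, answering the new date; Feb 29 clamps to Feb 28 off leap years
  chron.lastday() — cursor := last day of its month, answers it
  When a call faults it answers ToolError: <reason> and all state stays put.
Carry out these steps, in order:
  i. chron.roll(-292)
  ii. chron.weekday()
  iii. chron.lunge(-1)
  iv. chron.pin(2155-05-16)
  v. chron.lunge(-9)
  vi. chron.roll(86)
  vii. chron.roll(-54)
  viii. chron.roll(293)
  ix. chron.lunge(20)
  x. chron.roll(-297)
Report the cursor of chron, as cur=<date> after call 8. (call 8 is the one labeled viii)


Answer: cur=2155-07-07

Derivation:
% chron.roll n='-292'
[out] 1855-11-24
% chron.weekday
[out] Saturday
% chron.lunge n='-1'
[out] 1855-10-24
% chron.pin d='2155-05-16'
[out] 2155-05-16
% chron.lunge n='-9'
[out] 2154-08-16
% chron.roll n='86'
[out] 2154-11-10
% chron.roll n='-54'
[out] 2154-09-17
% chron.roll n='293'
[out] 2155-07-07
% chron.lunge n='20'
[out] 2157-03-07
% chron.roll n='-297'
[out] 2156-05-14


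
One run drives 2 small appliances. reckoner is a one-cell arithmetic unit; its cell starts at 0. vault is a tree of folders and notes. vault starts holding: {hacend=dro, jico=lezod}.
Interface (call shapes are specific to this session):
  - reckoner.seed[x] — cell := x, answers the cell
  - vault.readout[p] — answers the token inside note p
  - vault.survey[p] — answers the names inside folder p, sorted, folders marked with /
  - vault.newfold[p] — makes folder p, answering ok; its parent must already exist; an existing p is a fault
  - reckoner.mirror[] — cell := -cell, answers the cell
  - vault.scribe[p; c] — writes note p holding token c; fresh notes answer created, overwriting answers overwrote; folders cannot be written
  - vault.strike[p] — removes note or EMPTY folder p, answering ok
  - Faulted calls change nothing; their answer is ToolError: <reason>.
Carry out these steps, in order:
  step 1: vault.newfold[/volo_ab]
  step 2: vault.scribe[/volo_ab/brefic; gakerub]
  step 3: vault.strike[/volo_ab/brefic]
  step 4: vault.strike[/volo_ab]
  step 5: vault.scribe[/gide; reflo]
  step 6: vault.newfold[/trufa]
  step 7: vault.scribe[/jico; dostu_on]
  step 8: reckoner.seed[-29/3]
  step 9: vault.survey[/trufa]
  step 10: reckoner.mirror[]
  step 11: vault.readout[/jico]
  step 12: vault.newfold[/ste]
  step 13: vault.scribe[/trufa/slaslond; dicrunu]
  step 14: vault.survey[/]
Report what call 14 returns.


Answer: [gide, hacend, jico, ste/, trufa/]

Derivation:
$ newfold p: /volo_ab
= ok
$ scribe p: /volo_ab/brefic c: gakerub
= created
$ strike p: /volo_ab/brefic
= ok
$ strike p: /volo_ab
= ok
$ scribe p: /gide c: reflo
= created
$ newfold p: /trufa
= ok
$ scribe p: /jico c: dostu_on
= overwrote
$ seed x: -29/3
= -29/3
$ survey p: /trufa
= []
$ mirror
= 29/3
$ readout p: /jico
= dostu_on
$ newfold p: /ste
= ok
$ scribe p: /trufa/slaslond c: dicrunu
= created
$ survey p: /
= [gide, hacend, jico, ste/, trufa/]


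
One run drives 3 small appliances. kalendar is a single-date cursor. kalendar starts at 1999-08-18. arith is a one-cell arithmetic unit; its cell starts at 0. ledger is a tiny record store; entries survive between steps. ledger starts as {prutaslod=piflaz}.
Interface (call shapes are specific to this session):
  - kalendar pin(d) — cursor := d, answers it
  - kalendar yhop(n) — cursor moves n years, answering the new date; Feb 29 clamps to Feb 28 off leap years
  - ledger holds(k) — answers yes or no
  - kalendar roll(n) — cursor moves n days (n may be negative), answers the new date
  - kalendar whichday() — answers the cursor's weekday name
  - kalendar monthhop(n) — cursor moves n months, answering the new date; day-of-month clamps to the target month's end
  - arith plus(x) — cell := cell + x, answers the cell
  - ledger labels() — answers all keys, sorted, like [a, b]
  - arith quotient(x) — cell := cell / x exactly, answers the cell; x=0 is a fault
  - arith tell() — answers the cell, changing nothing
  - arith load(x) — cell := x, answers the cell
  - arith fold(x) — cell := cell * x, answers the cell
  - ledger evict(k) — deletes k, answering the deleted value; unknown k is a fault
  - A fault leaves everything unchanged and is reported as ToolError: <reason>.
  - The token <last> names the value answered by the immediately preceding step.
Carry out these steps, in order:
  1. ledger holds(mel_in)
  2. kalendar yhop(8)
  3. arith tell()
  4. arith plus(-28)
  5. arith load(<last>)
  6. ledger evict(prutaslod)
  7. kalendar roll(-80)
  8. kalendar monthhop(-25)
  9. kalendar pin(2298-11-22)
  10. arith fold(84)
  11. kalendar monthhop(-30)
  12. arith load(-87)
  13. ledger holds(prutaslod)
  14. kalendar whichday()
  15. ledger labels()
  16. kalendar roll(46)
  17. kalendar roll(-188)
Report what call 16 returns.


Answer: 2296-07-07

Derivation:
% ledger holds mel_in
  no
% kalendar yhop 8
  2007-08-18
% arith tell
  0
% arith plus -28
  -28
% arith load <last>
  -28
% ledger evict prutaslod
  piflaz
% kalendar roll -80
  2007-05-30
% kalendar monthhop -25
  2005-04-30
% kalendar pin 2298-11-22
  2298-11-22
% arith fold 84
  -2352
% kalendar monthhop -30
  2296-05-22
% arith load -87
  -87
% ledger holds prutaslod
  no
% kalendar whichday
  Friday
% ledger labels
  []
% kalendar roll 46
  2296-07-07
% kalendar roll -188
  2296-01-01


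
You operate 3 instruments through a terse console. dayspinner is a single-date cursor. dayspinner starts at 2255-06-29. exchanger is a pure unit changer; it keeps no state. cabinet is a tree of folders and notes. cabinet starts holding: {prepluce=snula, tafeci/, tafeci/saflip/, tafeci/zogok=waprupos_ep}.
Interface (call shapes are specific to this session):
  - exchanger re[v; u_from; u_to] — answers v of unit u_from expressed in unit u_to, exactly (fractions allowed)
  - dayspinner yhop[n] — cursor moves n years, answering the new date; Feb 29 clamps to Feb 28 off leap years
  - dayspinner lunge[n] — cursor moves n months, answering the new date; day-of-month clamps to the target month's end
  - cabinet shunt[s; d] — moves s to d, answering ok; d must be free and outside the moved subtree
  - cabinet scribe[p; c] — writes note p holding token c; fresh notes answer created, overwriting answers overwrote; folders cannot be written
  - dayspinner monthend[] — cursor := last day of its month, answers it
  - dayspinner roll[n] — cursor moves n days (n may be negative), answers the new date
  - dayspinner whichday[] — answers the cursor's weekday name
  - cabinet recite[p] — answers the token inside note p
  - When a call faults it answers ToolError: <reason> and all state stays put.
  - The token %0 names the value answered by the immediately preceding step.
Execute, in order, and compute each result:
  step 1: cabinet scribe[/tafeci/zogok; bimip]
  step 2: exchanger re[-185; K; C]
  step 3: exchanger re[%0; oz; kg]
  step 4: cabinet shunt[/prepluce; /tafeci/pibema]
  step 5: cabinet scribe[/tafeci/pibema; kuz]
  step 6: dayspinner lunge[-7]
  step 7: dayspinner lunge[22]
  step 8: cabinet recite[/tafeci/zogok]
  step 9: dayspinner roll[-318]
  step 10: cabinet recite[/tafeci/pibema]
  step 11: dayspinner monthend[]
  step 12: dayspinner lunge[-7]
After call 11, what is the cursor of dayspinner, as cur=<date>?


Answer: cur=2255-11-30

Derivation:
→ cabinet scribe(/tafeci/zogok, bimip)
← overwrote
→ exchanger re(-185, K, C)
← -9163/20
→ exchanger re(%0, oz, kg)
← -415626688631/32000000000
→ cabinet shunt(/prepluce, /tafeci/pibema)
← ok
→ cabinet scribe(/tafeci/pibema, kuz)
← overwrote
→ dayspinner lunge(-7)
← 2254-11-29
→ dayspinner lunge(22)
← 2256-09-29
→ cabinet recite(/tafeci/zogok)
← bimip
→ dayspinner roll(-318)
← 2255-11-16
→ cabinet recite(/tafeci/pibema)
← kuz
→ dayspinner monthend()
← 2255-11-30
→ dayspinner lunge(-7)
← 2255-04-30


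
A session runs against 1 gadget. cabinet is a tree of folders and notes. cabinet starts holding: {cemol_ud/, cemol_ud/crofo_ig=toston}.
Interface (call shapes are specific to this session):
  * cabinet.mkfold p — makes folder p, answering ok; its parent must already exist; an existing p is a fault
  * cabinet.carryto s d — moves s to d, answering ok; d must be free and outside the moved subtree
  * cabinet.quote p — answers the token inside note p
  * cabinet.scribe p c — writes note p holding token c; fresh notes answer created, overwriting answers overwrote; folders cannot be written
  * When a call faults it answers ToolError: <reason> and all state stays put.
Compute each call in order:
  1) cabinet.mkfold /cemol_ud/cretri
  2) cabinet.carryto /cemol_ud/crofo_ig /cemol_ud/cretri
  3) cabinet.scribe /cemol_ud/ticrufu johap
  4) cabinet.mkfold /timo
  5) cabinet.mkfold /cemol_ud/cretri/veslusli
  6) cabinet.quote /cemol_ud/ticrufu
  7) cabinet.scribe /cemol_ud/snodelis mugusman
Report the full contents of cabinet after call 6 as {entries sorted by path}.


! mkfold(p=/cemol_ud/cretri) : ok
! carryto(s=/cemol_ud/crofo_ig, d=/cemol_ud/cretri) : ToolError: exists
! scribe(p=/cemol_ud/ticrufu, c=johap) : created
! mkfold(p=/timo) : ok
! mkfold(p=/cemol_ud/cretri/veslusli) : ok
! quote(p=/cemol_ud/ticrufu) : johap
! scribe(p=/cemol_ud/snodelis, c=mugusman) : created

Answer: {cemol_ud/, cemol_ud/cretri/, cemol_ud/cretri/veslusli/, cemol_ud/crofo_ig=toston, cemol_ud/ticrufu=johap, timo/}


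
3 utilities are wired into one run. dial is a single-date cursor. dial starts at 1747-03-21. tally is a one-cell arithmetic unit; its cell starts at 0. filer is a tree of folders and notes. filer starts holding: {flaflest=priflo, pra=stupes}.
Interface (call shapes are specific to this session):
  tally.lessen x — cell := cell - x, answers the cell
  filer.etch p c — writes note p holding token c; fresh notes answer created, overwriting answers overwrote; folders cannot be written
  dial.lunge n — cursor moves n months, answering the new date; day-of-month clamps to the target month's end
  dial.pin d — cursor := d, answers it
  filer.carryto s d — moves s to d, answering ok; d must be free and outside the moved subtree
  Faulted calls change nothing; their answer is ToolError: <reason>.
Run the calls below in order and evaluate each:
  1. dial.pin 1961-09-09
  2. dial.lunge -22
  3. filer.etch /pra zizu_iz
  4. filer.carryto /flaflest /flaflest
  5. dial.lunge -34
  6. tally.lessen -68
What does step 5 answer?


Act: pin[d=1961-09-09]
Obs: 1961-09-09
Act: lunge[n=-22]
Obs: 1959-11-09
Act: etch[p=/pra; c=zizu_iz]
Obs: overwrote
Act: carryto[s=/flaflest; d=/flaflest]
Obs: ToolError: exists
Act: lunge[n=-34]
Obs: 1957-01-09
Act: lessen[x=-68]
Obs: 68

Answer: 1957-01-09


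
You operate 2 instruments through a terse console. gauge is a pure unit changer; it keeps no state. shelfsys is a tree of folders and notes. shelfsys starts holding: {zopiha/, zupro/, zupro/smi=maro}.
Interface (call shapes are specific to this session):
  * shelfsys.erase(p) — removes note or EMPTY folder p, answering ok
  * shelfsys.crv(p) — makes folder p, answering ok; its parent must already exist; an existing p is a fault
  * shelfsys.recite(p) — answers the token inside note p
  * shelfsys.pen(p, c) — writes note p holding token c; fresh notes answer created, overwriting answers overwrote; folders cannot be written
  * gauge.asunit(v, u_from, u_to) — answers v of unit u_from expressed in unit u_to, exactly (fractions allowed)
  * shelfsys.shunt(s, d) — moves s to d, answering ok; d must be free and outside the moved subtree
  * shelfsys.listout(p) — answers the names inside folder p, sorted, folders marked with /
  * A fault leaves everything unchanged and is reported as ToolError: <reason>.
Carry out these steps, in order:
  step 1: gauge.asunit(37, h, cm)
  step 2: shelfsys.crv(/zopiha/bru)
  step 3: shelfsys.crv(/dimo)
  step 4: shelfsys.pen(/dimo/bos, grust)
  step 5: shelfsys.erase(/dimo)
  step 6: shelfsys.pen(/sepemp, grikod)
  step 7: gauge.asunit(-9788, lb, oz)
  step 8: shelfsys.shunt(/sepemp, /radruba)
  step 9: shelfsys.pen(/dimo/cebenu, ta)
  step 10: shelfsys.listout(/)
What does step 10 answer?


$ gauge.asunit 37 h cm
:: ToolError: incompatible units
$ shelfsys.crv /zopiha/bru
:: ok
$ shelfsys.crv /dimo
:: ok
$ shelfsys.pen /dimo/bos grust
:: created
$ shelfsys.erase /dimo
:: ToolError: not empty
$ shelfsys.pen /sepemp grikod
:: created
$ gauge.asunit -9788 lb oz
:: -156608
$ shelfsys.shunt /sepemp /radruba
:: ok
$ shelfsys.pen /dimo/cebenu ta
:: created
$ shelfsys.listout /
:: [dimo/, radruba, zopiha/, zupro/]

Answer: [dimo/, radruba, zopiha/, zupro/]


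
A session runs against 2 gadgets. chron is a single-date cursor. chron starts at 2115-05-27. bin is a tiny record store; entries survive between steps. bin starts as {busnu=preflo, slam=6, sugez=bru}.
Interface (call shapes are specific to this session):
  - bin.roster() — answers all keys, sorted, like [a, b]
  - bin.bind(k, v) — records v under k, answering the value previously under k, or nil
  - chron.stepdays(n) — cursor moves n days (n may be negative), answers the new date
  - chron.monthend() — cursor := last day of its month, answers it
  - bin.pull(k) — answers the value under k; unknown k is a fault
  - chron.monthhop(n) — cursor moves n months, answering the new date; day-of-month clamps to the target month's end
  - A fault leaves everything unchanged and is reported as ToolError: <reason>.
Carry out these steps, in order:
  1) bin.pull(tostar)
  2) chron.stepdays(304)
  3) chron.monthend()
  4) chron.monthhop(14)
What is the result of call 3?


Answer: 2116-03-31

Derivation:
// pull(k=tostar) -> ToolError: no such key tostar
// stepdays(n=304) -> 2116-03-26
// monthend() -> 2116-03-31
// monthhop(n=14) -> 2117-05-31


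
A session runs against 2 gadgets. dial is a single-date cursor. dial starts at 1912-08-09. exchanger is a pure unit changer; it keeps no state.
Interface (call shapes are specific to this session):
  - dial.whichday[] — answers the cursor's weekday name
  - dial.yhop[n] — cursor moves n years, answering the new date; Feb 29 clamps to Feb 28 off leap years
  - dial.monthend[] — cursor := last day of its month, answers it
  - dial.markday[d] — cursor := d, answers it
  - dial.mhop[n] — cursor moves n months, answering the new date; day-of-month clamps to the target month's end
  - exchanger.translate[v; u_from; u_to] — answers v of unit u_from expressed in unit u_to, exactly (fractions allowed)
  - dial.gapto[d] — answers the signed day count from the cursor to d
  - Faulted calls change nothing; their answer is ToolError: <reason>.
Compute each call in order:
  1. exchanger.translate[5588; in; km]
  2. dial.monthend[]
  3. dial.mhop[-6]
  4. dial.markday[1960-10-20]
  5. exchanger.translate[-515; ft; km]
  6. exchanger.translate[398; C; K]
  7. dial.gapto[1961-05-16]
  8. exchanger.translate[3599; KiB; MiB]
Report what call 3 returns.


Answer: 1912-02-29

Derivation:
;; exchanger.translate(v→5588, u_from→in, u_to→km) => 177419/1250000
;; dial.monthend() => 1912-08-31
;; dial.mhop(n→-6) => 1912-02-29
;; dial.markday(d→1960-10-20) => 1960-10-20
;; exchanger.translate(v→-515, u_from→ft, u_to→km) => -39243/250000
;; exchanger.translate(v→398, u_from→C, u_to→K) => 13423/20
;; dial.gapto(d→1961-05-16) => 208
;; exchanger.translate(v→3599, u_from→KiB, u_to→MiB) => 3599/1024


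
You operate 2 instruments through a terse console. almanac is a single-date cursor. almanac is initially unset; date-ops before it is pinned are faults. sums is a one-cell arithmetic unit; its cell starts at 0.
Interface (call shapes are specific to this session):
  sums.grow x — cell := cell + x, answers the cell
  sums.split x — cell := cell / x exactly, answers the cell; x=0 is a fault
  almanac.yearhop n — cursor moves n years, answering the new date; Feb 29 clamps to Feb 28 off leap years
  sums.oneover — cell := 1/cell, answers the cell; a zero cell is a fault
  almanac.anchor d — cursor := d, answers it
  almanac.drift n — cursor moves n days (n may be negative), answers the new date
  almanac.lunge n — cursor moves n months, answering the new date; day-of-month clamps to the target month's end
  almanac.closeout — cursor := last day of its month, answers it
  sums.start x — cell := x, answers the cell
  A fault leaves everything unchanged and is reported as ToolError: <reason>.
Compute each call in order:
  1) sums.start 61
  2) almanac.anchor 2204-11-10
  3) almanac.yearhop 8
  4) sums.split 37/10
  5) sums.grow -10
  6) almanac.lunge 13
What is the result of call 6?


Answer: 2213-12-10

Derivation:
Invoking start(x: 61), — result: 61.
Then anchor(d: 2204-11-10), and observe 2204-11-10.
Invoking yearhop(n: 8): 2212-11-10.
I call split(x: 37/10), and see 610/37.
Calling grow(x: -10), giving 240/37.
I call lunge(n: 13), yielding 2213-12-10.


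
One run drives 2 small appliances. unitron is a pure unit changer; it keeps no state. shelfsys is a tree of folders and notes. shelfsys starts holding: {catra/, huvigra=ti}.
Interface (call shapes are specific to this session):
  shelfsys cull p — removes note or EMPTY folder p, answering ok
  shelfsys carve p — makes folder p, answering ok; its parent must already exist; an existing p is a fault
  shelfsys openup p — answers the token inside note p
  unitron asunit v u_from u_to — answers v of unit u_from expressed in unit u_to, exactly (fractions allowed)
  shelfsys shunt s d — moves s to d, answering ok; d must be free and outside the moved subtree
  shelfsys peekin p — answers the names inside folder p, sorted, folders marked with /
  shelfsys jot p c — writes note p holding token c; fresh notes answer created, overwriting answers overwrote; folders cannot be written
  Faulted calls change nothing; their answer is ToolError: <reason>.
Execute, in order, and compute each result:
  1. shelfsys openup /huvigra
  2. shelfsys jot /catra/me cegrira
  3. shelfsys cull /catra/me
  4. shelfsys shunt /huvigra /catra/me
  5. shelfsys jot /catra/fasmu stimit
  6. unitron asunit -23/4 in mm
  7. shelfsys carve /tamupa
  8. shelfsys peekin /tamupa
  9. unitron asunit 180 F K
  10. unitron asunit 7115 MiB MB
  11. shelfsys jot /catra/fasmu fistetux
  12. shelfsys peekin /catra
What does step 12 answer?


Answer: [fasmu, me]

Derivation:
·→ shelfsys openup(p=/huvigra)
·← ti
·→ shelfsys jot(p=/catra/me, c=cegrira)
·← created
·→ shelfsys cull(p=/catra/me)
·← ok
·→ shelfsys shunt(s=/huvigra, d=/catra/me)
·← ok
·→ shelfsys jot(p=/catra/fasmu, c=stimit)
·← created
·→ unitron asunit(v=-23/4, u_from=in, u_to=mm)
·← -2921/20
·→ shelfsys carve(p=/tamupa)
·← ok
·→ shelfsys peekin(p=/tamupa)
·← []
·→ unitron asunit(v=180, u_from=F, u_to=K)
·← 63967/180
·→ unitron asunit(v=7115, u_from=MiB, u_to=MB)
·← 23314432/3125
·→ shelfsys jot(p=/catra/fasmu, c=fistetux)
·← overwrote
·→ shelfsys peekin(p=/catra)
·← [fasmu, me]


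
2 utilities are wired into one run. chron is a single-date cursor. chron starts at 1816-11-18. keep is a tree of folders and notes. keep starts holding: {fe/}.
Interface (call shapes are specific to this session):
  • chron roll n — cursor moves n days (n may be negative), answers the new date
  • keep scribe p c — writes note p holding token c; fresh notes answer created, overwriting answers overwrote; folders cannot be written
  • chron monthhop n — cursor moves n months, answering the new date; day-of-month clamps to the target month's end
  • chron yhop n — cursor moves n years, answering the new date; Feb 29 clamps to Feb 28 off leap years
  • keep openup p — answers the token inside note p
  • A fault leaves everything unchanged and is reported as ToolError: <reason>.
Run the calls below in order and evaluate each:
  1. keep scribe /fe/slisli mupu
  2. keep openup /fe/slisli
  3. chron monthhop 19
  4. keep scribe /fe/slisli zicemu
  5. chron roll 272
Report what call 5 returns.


! 1. keep scribe(/fe/slisli, mupu) == created
! 2. keep openup(/fe/slisli) == mupu
! 3. chron monthhop(19) == 1818-06-18
! 4. keep scribe(/fe/slisli, zicemu) == overwrote
! 5. chron roll(272) == 1819-03-17

Answer: 1819-03-17


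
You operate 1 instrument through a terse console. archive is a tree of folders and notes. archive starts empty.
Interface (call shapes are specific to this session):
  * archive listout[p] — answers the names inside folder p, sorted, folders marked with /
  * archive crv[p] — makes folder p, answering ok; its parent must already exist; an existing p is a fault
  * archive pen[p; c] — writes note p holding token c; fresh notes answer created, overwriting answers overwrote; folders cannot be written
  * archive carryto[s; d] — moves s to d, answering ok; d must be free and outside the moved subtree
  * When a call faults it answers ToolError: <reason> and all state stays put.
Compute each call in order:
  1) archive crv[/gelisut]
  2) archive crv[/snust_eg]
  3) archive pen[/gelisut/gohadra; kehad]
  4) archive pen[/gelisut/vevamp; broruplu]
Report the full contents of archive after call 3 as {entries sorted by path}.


I run archive crv with p='/gelisut', which returns ok.
Using archive crv with p='/snust_eg', → ok.
I use archive pen with p='/gelisut/gohadra', c='kehad', which returns created.
I call archive pen with p='/gelisut/vevamp', c='broruplu', which returns created.

Answer: {gelisut/, gelisut/gohadra=kehad, snust_eg/}


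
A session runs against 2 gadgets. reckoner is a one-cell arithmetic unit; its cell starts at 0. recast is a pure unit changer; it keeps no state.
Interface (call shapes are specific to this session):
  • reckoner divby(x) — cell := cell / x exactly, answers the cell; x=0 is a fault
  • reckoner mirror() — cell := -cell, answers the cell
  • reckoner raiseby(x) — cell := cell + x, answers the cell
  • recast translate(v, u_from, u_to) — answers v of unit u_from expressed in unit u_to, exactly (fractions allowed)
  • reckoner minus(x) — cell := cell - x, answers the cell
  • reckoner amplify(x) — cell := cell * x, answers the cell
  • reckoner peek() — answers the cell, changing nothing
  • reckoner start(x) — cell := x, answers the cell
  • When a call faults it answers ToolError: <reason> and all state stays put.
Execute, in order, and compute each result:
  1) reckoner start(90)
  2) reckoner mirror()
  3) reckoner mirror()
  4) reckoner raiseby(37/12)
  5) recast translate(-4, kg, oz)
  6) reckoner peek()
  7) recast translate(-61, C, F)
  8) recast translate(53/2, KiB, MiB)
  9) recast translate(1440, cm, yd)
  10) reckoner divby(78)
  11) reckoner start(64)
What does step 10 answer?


Answer: 1117/936

Derivation:
I run reckoner start(x: 90), and get 90.
Now I run reckoner mirror, giving -90.
Calling reckoner mirror, and get 90.
Then reckoner raiseby(x: 37/12), and observe 1117/12.
I try recast translate(v: -4, u_from: kg, u_to: oz): -6400000000/45359237.
Using reckoner peek, yielding 1117/12.
I use recast translate(v: -61, u_from: C, u_to: F), — result: -389/5.
Using recast translate(v: 53/2, u_from: KiB, u_to: MiB), yielding 53/2048.
Using recast translate(v: 1440, u_from: cm, u_to: yd), and observe 2000/127.
Next I call reckoner divby(x: 78), and observe 1117/936.
I use reckoner start(x: 64), → 64.


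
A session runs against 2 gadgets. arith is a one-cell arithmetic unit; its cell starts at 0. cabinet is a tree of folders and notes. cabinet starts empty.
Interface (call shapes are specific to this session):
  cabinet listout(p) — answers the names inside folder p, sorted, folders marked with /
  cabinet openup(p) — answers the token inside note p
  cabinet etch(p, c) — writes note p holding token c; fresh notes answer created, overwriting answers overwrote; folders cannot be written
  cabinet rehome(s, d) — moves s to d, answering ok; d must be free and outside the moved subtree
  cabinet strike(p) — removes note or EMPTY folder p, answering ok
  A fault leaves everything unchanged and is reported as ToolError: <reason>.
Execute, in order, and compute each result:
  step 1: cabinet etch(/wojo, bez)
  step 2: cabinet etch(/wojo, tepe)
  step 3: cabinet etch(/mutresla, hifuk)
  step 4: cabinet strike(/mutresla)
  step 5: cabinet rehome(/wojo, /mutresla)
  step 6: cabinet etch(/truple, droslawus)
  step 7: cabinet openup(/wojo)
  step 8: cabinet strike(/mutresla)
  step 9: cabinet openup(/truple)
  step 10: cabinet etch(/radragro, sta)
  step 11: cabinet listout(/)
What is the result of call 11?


Answer: [radragro, truple]

Derivation:
> cabinet etch /wojo bez
:: created
> cabinet etch /wojo tepe
:: overwrote
> cabinet etch /mutresla hifuk
:: created
> cabinet strike /mutresla
:: ok
> cabinet rehome /wojo /mutresla
:: ok
> cabinet etch /truple droslawus
:: created
> cabinet openup /wojo
:: ToolError: not found
> cabinet strike /mutresla
:: ok
> cabinet openup /truple
:: droslawus
> cabinet etch /radragro sta
:: created
> cabinet listout /
:: [radragro, truple]


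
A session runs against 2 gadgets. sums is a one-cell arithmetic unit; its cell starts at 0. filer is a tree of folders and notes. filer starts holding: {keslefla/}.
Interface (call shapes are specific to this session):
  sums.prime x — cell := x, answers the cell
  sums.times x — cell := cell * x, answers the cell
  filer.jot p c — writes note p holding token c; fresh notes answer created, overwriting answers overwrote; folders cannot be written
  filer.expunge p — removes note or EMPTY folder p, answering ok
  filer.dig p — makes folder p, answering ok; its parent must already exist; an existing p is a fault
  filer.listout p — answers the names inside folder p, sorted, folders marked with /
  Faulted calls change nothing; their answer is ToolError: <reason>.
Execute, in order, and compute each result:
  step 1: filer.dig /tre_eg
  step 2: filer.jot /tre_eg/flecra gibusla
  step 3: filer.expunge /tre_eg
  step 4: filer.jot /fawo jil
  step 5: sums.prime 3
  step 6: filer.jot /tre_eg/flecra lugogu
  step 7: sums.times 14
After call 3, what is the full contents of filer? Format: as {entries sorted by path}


Answer: {keslefla/, tre_eg/, tre_eg/flecra=gibusla}

Derivation:
Do: filer.dig[p=/tre_eg]
See: ok
Do: filer.jot[p=/tre_eg/flecra; c=gibusla]
See: created
Do: filer.expunge[p=/tre_eg]
See: ToolError: not empty
Do: filer.jot[p=/fawo; c=jil]
See: created
Do: sums.prime[x=3]
See: 3
Do: filer.jot[p=/tre_eg/flecra; c=lugogu]
See: overwrote
Do: sums.times[x=14]
See: 42


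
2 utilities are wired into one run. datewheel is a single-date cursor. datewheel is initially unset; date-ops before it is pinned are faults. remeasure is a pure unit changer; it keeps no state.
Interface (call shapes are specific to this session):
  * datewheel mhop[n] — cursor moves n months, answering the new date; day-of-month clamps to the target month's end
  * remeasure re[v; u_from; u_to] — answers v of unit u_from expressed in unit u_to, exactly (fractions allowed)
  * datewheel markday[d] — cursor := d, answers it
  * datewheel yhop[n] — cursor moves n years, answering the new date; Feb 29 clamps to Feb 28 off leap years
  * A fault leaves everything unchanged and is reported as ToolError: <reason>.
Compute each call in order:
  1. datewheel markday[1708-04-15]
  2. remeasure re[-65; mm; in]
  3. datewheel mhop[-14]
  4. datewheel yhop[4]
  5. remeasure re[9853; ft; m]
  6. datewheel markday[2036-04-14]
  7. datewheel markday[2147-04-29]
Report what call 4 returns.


Answer: 1711-02-15

Derivation:
CALL datewheel markday[d→1708-04-15]
RET  1708-04-15
CALL remeasure re[v→-65; u_from→mm; u_to→in]
RET  -325/127
CALL datewheel mhop[n→-14]
RET  1707-02-15
CALL datewheel yhop[n→4]
RET  1711-02-15
CALL remeasure re[v→9853; u_from→ft; u_to→m]
RET  3753993/1250
CALL datewheel markday[d→2036-04-14]
RET  2036-04-14
CALL datewheel markday[d→2147-04-29]
RET  2147-04-29


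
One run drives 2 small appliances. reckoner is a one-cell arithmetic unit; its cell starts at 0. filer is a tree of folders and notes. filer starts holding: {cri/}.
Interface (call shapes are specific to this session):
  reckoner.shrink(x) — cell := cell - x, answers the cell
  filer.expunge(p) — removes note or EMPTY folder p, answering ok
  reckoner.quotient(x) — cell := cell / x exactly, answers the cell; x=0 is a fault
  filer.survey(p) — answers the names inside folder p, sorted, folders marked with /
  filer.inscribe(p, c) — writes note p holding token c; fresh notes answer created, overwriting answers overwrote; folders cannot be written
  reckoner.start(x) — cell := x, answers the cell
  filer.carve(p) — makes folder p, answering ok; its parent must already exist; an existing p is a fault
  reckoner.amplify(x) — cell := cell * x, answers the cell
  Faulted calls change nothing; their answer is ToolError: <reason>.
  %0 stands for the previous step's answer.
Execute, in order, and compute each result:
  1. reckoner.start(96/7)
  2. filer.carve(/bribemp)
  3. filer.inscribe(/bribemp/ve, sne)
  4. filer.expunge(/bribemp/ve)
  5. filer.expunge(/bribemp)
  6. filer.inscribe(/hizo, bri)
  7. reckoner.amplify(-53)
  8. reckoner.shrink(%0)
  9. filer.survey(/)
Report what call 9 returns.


Answer: [cri/, hizo]

Derivation:
// reckoner.start(x: 96/7) => 96/7
// filer.carve(p: /bribemp) => ok
// filer.inscribe(p: /bribemp/ve, c: sne) => created
// filer.expunge(p: /bribemp/ve) => ok
// filer.expunge(p: /bribemp) => ok
// filer.inscribe(p: /hizo, c: bri) => created
// reckoner.amplify(x: -53) => -5088/7
// reckoner.shrink(x: %0) => 0
// filer.survey(p: /) => [cri/, hizo]


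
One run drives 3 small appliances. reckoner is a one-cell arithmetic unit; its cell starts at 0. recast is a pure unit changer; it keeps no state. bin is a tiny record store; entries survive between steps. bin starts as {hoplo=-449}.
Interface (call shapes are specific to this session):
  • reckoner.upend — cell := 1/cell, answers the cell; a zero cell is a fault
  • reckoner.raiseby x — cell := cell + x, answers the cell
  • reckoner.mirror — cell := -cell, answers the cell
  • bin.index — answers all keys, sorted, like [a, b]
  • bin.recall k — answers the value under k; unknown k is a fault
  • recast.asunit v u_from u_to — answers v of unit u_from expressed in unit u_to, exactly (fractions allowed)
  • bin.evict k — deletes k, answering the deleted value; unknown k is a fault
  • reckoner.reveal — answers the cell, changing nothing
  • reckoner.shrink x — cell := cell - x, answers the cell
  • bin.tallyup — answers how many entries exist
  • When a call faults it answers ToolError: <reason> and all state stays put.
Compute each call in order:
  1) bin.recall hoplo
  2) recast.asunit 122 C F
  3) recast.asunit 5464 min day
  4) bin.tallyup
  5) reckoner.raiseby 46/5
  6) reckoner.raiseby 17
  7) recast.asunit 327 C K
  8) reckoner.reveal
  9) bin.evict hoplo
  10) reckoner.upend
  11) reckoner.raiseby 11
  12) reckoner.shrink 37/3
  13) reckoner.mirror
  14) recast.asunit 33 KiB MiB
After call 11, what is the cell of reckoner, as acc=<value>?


Do: bin.recall[k: hoplo]
See: -449
Do: recast.asunit[v: 122; u_from: C; u_to: F]
See: 1258/5
Do: recast.asunit[v: 5464; u_from: min; u_to: day]
See: 683/180
Do: bin.tallyup[]
See: 1
Do: reckoner.raiseby[x: 46/5]
See: 46/5
Do: reckoner.raiseby[x: 17]
See: 131/5
Do: recast.asunit[v: 327; u_from: C; u_to: K]
See: 12003/20
Do: reckoner.reveal[]
See: 131/5
Do: bin.evict[k: hoplo]
See: -449
Do: reckoner.upend[]
See: 5/131
Do: reckoner.raiseby[x: 11]
See: 1446/131
Do: reckoner.shrink[x: 37/3]
See: -509/393
Do: reckoner.mirror[]
See: 509/393
Do: recast.asunit[v: 33; u_from: KiB; u_to: MiB]
See: 33/1024

Answer: acc=1446/131
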